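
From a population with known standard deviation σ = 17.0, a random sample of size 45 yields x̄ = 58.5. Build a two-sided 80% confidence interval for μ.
(55.25, 61.75)

z-interval (σ known):
z* = 1.282 for 80% confidence

Margin of error = z* · σ/√n = 1.282 · 17.0/√45 = 3.25

CI: (58.5 - 3.25, 58.5 + 3.25) = (55.25, 61.75)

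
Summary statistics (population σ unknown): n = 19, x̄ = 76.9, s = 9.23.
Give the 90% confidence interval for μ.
(73.23, 80.57)

t-interval (σ unknown):
df = n - 1 = 18
t* = 1.734 for 90% confidence

Margin of error = t* · s/√n = 1.734 · 9.23/√19 = 3.67

CI: (73.23, 80.57)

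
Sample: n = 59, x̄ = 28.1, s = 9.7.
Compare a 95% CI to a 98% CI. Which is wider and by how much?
98% CI is wider by 0.98

df = 58
95% CI: t* = 2.002, (25.57, 30.63), width = 2 · t* · s/√n = 5.06
98% CI: t* = 2.392, (25.08, 31.12), width = 2 · t* · s/√n = 6.04

The 98% CI is wider by 6.04 - 5.06 = 0.98.
Higher confidence requires a wider interval.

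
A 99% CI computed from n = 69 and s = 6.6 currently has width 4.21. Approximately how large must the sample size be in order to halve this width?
n ≈ 276

CI width ∝ 1/√n
To reduce width by factor 2, need √n to grow by 2 → need 2² = 4 times as many samples.

Current: n = 69, width = 4.21
New: n = 276, width ≈ 2.06

Width reduced by factor of 4.21/2.06 = 2.04.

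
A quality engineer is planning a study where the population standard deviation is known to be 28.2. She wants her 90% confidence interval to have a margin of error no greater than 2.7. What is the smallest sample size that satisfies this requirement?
n ≥ 296

For margin E ≤ 2.7:
n ≥ (z* · σ / E)²
n ≥ (1.645 · 28.2 / 2.7)²
n ≥ 295.19

Minimum n = 296 (rounding up)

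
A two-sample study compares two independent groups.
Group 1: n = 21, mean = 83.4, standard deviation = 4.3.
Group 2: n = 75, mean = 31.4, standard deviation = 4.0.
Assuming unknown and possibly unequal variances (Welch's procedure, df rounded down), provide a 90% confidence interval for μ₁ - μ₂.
(50.23, 53.77)

Difference: x̄₁ - x̄₂ = 52.00
SE = √(s₁²/n₁ + s₂²/n₂) = √(4.3²/21 + 4.0²/75) = 1.0459
df = 30.38 → 30 (Welch–Satterthwaite, rounded down)
t* = 1.697

CI: 52.00 ± 1.697 · 1.0459 = 52.00 ± 1.77 = (50.23, 53.77)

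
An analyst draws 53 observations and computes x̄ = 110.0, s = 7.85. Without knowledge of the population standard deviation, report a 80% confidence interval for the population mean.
(108.60, 111.40)

t-interval (σ unknown):
df = n - 1 = 52
t* = 1.298 for 80% confidence

Margin of error = t* · s/√n = 1.298 · 7.85/√53 = 1.40

CI: (108.60, 111.40)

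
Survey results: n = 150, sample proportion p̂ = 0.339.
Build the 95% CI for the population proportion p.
(0.263, 0.415)

Proportion CI:
SE = √(p̂(1-p̂)/n) = √(0.339 · 0.661 / 150) = 0.03865

z* = 1.960
Margin = z* · SE = 1.960 · 0.03865 = 0.0758

CI: 0.339 ± 0.0758 = (0.263, 0.415)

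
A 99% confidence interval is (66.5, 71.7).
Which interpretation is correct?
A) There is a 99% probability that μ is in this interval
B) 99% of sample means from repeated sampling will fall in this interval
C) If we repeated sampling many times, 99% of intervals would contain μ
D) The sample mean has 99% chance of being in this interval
C

A) Wrong — μ is fixed; the randomness lives in the interval, not in μ.
B) Wrong — coverage applies to intervals containing μ, not to future x̄ values.
C) Correct — this is the frequentist long-run coverage interpretation.
D) Wrong — x̄ is observed and sits in the interval by construction.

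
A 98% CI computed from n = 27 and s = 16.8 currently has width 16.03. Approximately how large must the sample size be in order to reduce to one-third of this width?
n ≈ 243

CI width ∝ 1/√n
To reduce width by factor 3, need √n to grow by 3 → need 3² = 9 times as many samples.

Current: n = 27, width = 16.03
New: n = 243, width ≈ 5.05

Width reduced by factor of 16.03/5.05 = 3.17.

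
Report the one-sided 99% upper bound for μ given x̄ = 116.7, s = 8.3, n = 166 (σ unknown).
μ ≤ 118.21

Upper bound (one-sided):
t* = 2.349 (one-sided for 99%)
Upper bound = x̄ + t* · s/√n = 116.7 + 2.349 · 8.3/√166 = 118.21

We are 99% confident that μ ≤ 118.21.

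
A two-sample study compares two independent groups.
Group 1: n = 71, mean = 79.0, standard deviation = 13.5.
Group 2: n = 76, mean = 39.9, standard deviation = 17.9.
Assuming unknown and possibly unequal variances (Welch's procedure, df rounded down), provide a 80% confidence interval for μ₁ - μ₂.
(35.75, 42.45)

Difference: x̄₁ - x̄₂ = 39.10
SE = √(s₁²/n₁ + s₂²/n₂) = √(13.5²/71 + 17.9²/76) = 2.6044
df = 138.94 → 138 (Welch–Satterthwaite, rounded down)
t* = 1.288

CI: 39.10 ± 1.288 · 2.6044 = 39.10 ± 3.35 = (35.75, 42.45)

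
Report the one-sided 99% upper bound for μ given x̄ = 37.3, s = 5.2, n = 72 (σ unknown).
μ ≤ 38.76

Upper bound (one-sided):
t* = 2.380 (one-sided for 99%)
Upper bound = x̄ + t* · s/√n = 37.3 + 2.380 · 5.2/√72 = 38.76

We are 99% confident that μ ≤ 38.76.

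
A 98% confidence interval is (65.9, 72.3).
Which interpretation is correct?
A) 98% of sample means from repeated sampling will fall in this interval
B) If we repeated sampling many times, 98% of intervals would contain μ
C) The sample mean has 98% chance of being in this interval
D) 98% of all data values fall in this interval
B

A) Wrong — coverage applies to intervals containing μ, not to future x̄ values.
B) Correct — this is the frequentist long-run coverage interpretation.
C) Wrong — x̄ is observed and sits in the interval by construction.
D) Wrong — a CI is about the parameter μ, not individual data values.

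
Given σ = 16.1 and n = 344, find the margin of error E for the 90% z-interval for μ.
Margin of error = 1.43

Margin of error = z* · σ/√n
= 1.645 · 16.1/√344
= 1.645 · 16.1/18.5472
= 1.43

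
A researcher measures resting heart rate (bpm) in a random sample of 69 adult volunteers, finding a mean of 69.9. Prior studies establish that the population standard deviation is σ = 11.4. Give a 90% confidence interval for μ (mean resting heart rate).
(67.64, 72.16)

z-interval (σ known):
z* = 1.645 for 90% confidence

Margin of error = z* · σ/√n = 1.645 · 11.4/√69 = 2.26

CI: (69.9 - 2.26, 69.9 + 2.26) = (67.64, 72.16)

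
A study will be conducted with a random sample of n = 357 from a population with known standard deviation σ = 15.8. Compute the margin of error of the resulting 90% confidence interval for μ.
Margin of error = 1.38

Margin of error = z* · σ/√n
= 1.645 · 15.8/√357
= 1.645 · 15.8/18.8944
= 1.38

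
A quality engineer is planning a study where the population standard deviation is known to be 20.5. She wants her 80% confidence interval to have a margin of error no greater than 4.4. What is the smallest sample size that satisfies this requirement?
n ≥ 36

For margin E ≤ 4.4:
n ≥ (z* · σ / E)²
n ≥ (1.282 · 20.5 / 4.4)²
n ≥ 35.68

Minimum n = 36 (rounding up)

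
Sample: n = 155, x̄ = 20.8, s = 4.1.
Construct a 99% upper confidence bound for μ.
μ ≤ 21.57

Upper bound (one-sided):
t* = 2.351 (one-sided for 99%)
Upper bound = x̄ + t* · s/√n = 20.8 + 2.351 · 4.1/√155 = 21.57

We are 99% confident that μ ≤ 21.57.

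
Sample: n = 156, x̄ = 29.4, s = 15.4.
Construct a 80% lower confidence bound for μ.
μ ≥ 28.36

Lower bound (one-sided):
t* = 0.844 (one-sided for 80%)
Lower bound = x̄ - t* · s/√n = 29.4 - 0.844 · 15.4/√156 = 28.36

We are 80% confident that μ ≥ 28.36.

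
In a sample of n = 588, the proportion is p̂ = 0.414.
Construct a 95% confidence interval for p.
(0.374, 0.454)

Proportion CI:
SE = √(p̂(1-p̂)/n) = √(0.414 · 0.586 / 588) = 0.02031

z* = 1.960
Margin = z* · SE = 1.960 · 0.02031 = 0.0398

CI: 0.414 ± 0.0398 = (0.374, 0.454)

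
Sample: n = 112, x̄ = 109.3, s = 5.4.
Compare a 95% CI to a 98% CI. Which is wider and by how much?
98% CI is wider by 0.39

df = 111
95% CI: t* = 1.982, (108.29, 110.31), width = 2 · t* · s/√n = 2.02
98% CI: t* = 2.360, (108.10, 110.50), width = 2 · t* · s/√n = 2.41

The 98% CI is wider by 2.41 - 2.02 = 0.39.
Higher confidence requires a wider interval.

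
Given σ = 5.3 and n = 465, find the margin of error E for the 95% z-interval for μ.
Margin of error = 0.48

Margin of error = z* · σ/√n
= 1.960 · 5.3/√465
= 1.960 · 5.3/21.5639
= 0.48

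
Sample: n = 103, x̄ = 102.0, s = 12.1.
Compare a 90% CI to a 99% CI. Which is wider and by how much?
99% CI is wider by 2.30

df = 102
90% CI: t* = 1.660, (100.02, 103.98), width = 2 · t* · s/√n = 3.96
99% CI: t* = 2.625, (98.87, 105.13), width = 2 · t* · s/√n = 6.26

The 99% CI is wider by 6.26 - 3.96 = 2.30.
Higher confidence requires a wider interval.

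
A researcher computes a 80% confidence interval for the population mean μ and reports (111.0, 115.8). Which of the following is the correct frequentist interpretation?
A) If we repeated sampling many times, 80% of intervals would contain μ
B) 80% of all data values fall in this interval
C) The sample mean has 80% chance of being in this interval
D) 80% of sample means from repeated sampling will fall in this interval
A

A) Correct — this is the frequentist long-run coverage interpretation.
B) Wrong — a CI is about the parameter μ, not individual data values.
C) Wrong — x̄ is observed and sits in the interval by construction.
D) Wrong — coverage applies to intervals containing μ, not to future x̄ values.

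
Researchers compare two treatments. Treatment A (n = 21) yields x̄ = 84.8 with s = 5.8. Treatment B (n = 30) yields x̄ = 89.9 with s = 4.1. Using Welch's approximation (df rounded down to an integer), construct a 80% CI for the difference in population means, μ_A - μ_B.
(-7.02, -3.18)

Difference: x̄₁ - x̄₂ = -5.10
SE = √(s₁²/n₁ + s₂²/n₂) = √(5.8²/21 + 4.1²/30) = 1.4705
df = 33.60 → 33 (Welch–Satterthwaite, rounded down)
t* = 1.308

CI: -5.10 ± 1.308 · 1.4705 = -5.10 ± 1.92 = (-7.02, -3.18)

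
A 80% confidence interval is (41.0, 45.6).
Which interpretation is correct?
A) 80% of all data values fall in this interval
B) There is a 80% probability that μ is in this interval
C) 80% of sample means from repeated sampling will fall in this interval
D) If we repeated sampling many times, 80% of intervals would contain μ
D

A) Wrong — a CI is about the parameter μ, not individual data values.
B) Wrong — μ is fixed; the randomness lives in the interval, not in μ.
C) Wrong — coverage applies to intervals containing μ, not to future x̄ values.
D) Correct — this is the frequentist long-run coverage interpretation.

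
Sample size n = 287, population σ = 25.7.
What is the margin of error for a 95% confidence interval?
Margin of error = 2.97

Margin of error = z* · σ/√n
= 1.960 · 25.7/√287
= 1.960 · 25.7/16.9411
= 2.97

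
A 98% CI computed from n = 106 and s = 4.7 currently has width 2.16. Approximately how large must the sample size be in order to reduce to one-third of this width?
n ≈ 954

CI width ∝ 1/√n
To reduce width by factor 3, need √n to grow by 3 → need 3² = 9 times as many samples.

Current: n = 106, width = 2.16
New: n = 954, width ≈ 0.71

Width reduced by factor of 2.16/0.71 = 3.04.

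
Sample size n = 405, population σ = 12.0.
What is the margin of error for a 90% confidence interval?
Margin of error = 0.98

Margin of error = z* · σ/√n
= 1.645 · 12.0/√405
= 1.645 · 12.0/20.1246
= 0.98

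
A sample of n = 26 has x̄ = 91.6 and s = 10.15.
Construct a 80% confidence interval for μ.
(88.98, 94.22)

t-interval (σ unknown):
df = n - 1 = 25
t* = 1.316 for 80% confidence

Margin of error = t* · s/√n = 1.316 · 10.15/√26 = 2.62

CI: (88.98, 94.22)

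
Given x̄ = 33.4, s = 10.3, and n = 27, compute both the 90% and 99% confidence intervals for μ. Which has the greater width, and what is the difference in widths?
99% CI is wider by 4.26

df = 26
90% CI: t* = 1.706, (30.02, 36.78), width = 2 · t* · s/√n = 6.76
99% CI: t* = 2.779, (27.89, 38.91), width = 2 · t* · s/√n = 11.02

The 99% CI is wider by 11.02 - 6.76 = 4.26.
Higher confidence requires a wider interval.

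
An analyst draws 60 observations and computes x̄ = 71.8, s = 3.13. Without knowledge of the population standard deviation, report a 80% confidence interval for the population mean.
(71.28, 72.32)

t-interval (σ unknown):
df = n - 1 = 59
t* = 1.296 for 80% confidence

Margin of error = t* · s/√n = 1.296 · 3.13/√60 = 0.52

CI: (71.28, 72.32)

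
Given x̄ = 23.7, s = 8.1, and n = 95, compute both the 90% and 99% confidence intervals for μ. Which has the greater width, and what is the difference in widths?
99% CI is wider by 1.61

df = 94
90% CI: t* = 1.661, (22.32, 25.08), width = 2 · t* · s/√n = 2.76
99% CI: t* = 2.629, (21.52, 25.88), width = 2 · t* · s/√n = 4.37

The 99% CI is wider by 4.37 - 2.76 = 1.61.
Higher confidence requires a wider interval.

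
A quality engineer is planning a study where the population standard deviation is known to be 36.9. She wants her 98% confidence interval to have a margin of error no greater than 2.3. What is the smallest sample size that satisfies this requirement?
n ≥ 1393

For margin E ≤ 2.3:
n ≥ (z* · σ / E)²
n ≥ (2.326 · 36.9 / 2.3)²
n ≥ 1392.57

Minimum n = 1393 (rounding up)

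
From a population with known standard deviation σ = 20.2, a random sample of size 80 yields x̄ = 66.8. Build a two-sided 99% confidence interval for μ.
(60.98, 72.62)

z-interval (σ known):
z* = 2.576 for 99% confidence

Margin of error = z* · σ/√n = 2.576 · 20.2/√80 = 5.82

CI: (66.8 - 5.82, 66.8 + 5.82) = (60.98, 72.62)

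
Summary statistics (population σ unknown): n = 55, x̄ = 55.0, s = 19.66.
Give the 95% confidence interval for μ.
(49.68, 60.32)

t-interval (σ unknown):
df = n - 1 = 54
t* = 2.005 for 95% confidence

Margin of error = t* · s/√n = 2.005 · 19.66/√55 = 5.32

CI: (49.68, 60.32)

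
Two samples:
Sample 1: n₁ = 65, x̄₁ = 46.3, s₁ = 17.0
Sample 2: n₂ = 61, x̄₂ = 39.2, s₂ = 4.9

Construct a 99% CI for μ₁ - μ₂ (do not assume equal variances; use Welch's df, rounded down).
(1.29, 12.91)

Difference: x̄₁ - x̄₂ = 7.10
SE = √(s₁²/n₁ + s₂²/n₂) = √(17.0²/65 + 4.9²/61) = 2.1999
df = 75.20 → 75 (Welch–Satterthwaite, rounded down)
t* = 2.643

CI: 7.10 ± 2.643 · 2.1999 = 7.10 ± 5.81 = (1.29, 12.91)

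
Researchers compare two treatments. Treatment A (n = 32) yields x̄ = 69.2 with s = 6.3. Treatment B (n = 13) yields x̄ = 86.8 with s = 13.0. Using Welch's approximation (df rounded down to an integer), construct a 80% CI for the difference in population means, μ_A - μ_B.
(-22.68, -12.52)

Difference: x̄₁ - x̄₂ = -17.60
SE = √(s₁²/n₁ + s₂²/n₂) = √(6.3²/32 + 13.0²/13) = 3.7736
df = 14.35 → 14 (Welch–Satterthwaite, rounded down)
t* = 1.345

CI: -17.60 ± 1.345 · 3.7736 = -17.60 ± 5.08 = (-22.68, -12.52)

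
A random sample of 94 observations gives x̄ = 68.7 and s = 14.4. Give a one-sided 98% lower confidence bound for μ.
μ ≥ 65.61

Lower bound (one-sided):
t* = 2.083 (one-sided for 98%)
Lower bound = x̄ - t* · s/√n = 68.7 - 2.083 · 14.4/√94 = 65.61

We are 98% confident that μ ≥ 65.61.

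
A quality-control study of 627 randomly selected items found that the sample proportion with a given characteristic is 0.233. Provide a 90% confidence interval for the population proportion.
(0.205, 0.261)

Proportion CI:
SE = √(p̂(1-p̂)/n) = √(0.233 · 0.767 / 627) = 0.01688

z* = 1.645
Margin = z* · SE = 1.645 · 0.01688 = 0.0278

CI: 0.233 ± 0.0278 = (0.205, 0.261)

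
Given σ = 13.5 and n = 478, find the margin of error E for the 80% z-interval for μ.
Margin of error = 0.79

Margin of error = z* · σ/√n
= 1.282 · 13.5/√478
= 1.282 · 13.5/21.8632
= 0.79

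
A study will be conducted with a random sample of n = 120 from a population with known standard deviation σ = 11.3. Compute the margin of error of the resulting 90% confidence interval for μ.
Margin of error = 1.70

Margin of error = z* · σ/√n
= 1.645 · 11.3/√120
= 1.645 · 11.3/10.9545
= 1.70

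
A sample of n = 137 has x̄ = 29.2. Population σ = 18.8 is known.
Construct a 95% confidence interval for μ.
(26.05, 32.35)

z-interval (σ known):
z* = 1.960 for 95% confidence

Margin of error = z* · σ/√n = 1.960 · 18.8/√137 = 3.15

CI: (29.2 - 3.15, 29.2 + 3.15) = (26.05, 32.35)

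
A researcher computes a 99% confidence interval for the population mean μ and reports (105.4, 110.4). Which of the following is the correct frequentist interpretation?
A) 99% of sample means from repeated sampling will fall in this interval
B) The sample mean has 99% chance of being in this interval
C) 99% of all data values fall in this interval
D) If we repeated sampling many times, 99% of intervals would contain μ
D

A) Wrong — coverage applies to intervals containing μ, not to future x̄ values.
B) Wrong — x̄ is observed and sits in the interval by construction.
C) Wrong — a CI is about the parameter μ, not individual data values.
D) Correct — this is the frequentist long-run coverage interpretation.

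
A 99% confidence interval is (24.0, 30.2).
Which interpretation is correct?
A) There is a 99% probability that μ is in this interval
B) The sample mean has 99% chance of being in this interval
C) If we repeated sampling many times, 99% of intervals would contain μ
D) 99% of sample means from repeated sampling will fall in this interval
C

A) Wrong — μ is fixed; the randomness lives in the interval, not in μ.
B) Wrong — x̄ is observed and sits in the interval by construction.
C) Correct — this is the frequentist long-run coverage interpretation.
D) Wrong — coverage applies to intervals containing μ, not to future x̄ values.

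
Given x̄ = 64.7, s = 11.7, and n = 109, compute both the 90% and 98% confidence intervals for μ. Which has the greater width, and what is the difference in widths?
98% CI is wider by 1.57

df = 108
90% CI: t* = 1.659, (62.84, 66.56), width = 2 · t* · s/√n = 3.72
98% CI: t* = 2.361, (62.05, 67.35), width = 2 · t* · s/√n = 5.29

The 98% CI is wider by 5.29 - 3.72 = 1.57.
Higher confidence requires a wider interval.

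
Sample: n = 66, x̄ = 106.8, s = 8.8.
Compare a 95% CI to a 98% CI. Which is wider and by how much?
98% CI is wider by 0.84

df = 65
95% CI: t* = 1.997, (104.64, 108.96), width = 2 · t* · s/√n = 4.33
98% CI: t* = 2.385, (104.22, 109.38), width = 2 · t* · s/√n = 5.17

The 98% CI is wider by 5.17 - 4.33 = 0.84.
Higher confidence requires a wider interval.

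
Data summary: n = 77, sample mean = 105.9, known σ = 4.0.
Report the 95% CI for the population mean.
(105.01, 106.79)

z-interval (σ known):
z* = 1.960 for 95% confidence

Margin of error = z* · σ/√n = 1.960 · 4.0/√77 = 0.89

CI: (105.9 - 0.89, 105.9 + 0.89) = (105.01, 106.79)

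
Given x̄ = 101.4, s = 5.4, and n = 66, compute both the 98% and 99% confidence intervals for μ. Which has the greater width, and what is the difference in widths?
99% CI is wider by 0.36

df = 65
98% CI: t* = 2.385, (99.81, 102.99), width = 2 · t* · s/√n = 3.17
99% CI: t* = 2.654, (99.64, 103.16), width = 2 · t* · s/√n = 3.53

The 99% CI is wider by 3.53 - 3.17 = 0.36.
Higher confidence requires a wider interval.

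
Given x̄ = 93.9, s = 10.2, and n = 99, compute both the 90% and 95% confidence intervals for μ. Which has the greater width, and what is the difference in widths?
95% CI is wider by 0.66

df = 98
90% CI: t* = 1.661, (92.20, 95.60), width = 2 · t* · s/√n = 3.41
95% CI: t* = 1.984, (91.87, 95.93), width = 2 · t* · s/√n = 4.07

The 95% CI is wider by 4.07 - 3.41 = 0.66.
Higher confidence requires a wider interval.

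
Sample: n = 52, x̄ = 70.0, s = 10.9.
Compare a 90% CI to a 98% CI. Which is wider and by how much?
98% CI is wider by 2.20

df = 51
90% CI: t* = 1.675, (67.47, 72.53), width = 2 · t* · s/√n = 5.06
98% CI: t* = 2.402, (66.37, 73.63), width = 2 · t* · s/√n = 7.26

The 98% CI is wider by 7.26 - 5.06 = 2.20.
Higher confidence requires a wider interval.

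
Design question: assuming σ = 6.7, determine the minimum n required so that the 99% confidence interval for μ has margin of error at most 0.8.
n ≥ 466

For margin E ≤ 0.8:
n ≥ (z* · σ / E)²
n ≥ (2.576 · 6.7 / 0.8)²
n ≥ 465.44

Minimum n = 466 (rounding up)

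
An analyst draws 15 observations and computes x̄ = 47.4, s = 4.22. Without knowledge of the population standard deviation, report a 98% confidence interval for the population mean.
(44.54, 50.26)

t-interval (σ unknown):
df = n - 1 = 14
t* = 2.624 for 98% confidence

Margin of error = t* · s/√n = 2.624 · 4.22/√15 = 2.86

CI: (44.54, 50.26)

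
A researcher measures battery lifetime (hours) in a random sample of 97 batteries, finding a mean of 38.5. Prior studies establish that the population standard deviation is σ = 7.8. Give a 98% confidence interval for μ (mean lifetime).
(36.66, 40.34)

z-interval (σ known):
z* = 2.326 for 98% confidence

Margin of error = z* · σ/√n = 2.326 · 7.8/√97 = 1.84

CI: (38.5 - 1.84, 38.5 + 1.84) = (36.66, 40.34)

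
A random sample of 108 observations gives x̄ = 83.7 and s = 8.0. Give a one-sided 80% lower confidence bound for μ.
μ ≥ 83.05

Lower bound (one-sided):
t* = 0.845 (one-sided for 80%)
Lower bound = x̄ - t* · s/√n = 83.7 - 0.845 · 8.0/√108 = 83.05

We are 80% confident that μ ≥ 83.05.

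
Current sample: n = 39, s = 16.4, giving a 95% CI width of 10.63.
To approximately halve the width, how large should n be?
n ≈ 156

CI width ∝ 1/√n
To reduce width by factor 2, need √n to grow by 2 → need 2² = 4 times as many samples.

Current: n = 39, width = 10.63
New: n = 156, width ≈ 5.19

Width reduced by factor of 10.63/5.19 = 2.05.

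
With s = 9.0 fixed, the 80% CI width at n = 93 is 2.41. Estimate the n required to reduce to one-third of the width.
n ≈ 837

CI width ∝ 1/√n
To reduce width by factor 3, need √n to grow by 3 → need 3² = 9 times as many samples.

Current: n = 93, width = 2.41
New: n = 837, width ≈ 0.80

Width reduced by factor of 2.41/0.80 = 3.01.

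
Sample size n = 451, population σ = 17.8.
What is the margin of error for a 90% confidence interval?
Margin of error = 1.38

Margin of error = z* · σ/√n
= 1.645 · 17.8/√451
= 1.645 · 17.8/21.2368
= 1.38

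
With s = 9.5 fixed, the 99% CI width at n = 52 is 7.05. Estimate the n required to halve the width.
n ≈ 208

CI width ∝ 1/√n
To reduce width by factor 2, need √n to grow by 2 → need 2² = 4 times as many samples.

Current: n = 52, width = 7.05
New: n = 208, width ≈ 3.43

Width reduced by factor of 7.05/3.43 = 2.06.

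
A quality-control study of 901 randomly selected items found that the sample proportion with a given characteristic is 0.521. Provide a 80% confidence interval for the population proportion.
(0.500, 0.542)

Proportion CI:
SE = √(p̂(1-p̂)/n) = √(0.521 · 0.479 / 901) = 0.01664

z* = 1.282
Margin = z* · SE = 1.282 · 0.01664 = 0.0213

CI: 0.521 ± 0.0213 = (0.500, 0.542)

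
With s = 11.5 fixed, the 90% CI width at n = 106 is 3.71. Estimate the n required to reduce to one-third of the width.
n ≈ 954

CI width ∝ 1/√n
To reduce width by factor 3, need √n to grow by 3 → need 3² = 9 times as many samples.

Current: n = 106, width = 3.71
New: n = 954, width ≈ 1.23

Width reduced by factor of 3.71/1.23 = 3.02.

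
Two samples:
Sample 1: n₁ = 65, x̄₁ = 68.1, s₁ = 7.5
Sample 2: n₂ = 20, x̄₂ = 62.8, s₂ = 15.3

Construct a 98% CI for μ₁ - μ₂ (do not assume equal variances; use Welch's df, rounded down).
(-3.63, 14.23)

Difference: x̄₁ - x̄₂ = 5.30
SE = √(s₁²/n₁ + s₂²/n₂) = √(7.5²/65 + 15.3²/20) = 3.5454
df = 21.88 → 21 (Welch–Satterthwaite, rounded down)
t* = 2.518

CI: 5.30 ± 2.518 · 3.5454 = 5.30 ± 8.93 = (-3.63, 14.23)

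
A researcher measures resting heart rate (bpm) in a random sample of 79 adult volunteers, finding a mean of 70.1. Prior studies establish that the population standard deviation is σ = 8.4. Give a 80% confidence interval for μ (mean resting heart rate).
(68.89, 71.31)

z-interval (σ known):
z* = 1.282 for 80% confidence

Margin of error = z* · σ/√n = 1.282 · 8.4/√79 = 1.21

CI: (70.1 - 1.21, 70.1 + 1.21) = (68.89, 71.31)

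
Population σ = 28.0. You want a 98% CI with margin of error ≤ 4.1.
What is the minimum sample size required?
n ≥ 253

For margin E ≤ 4.1:
n ≥ (z* · σ / E)²
n ≥ (2.326 · 28.0 / 4.1)²
n ≥ 252.33

Minimum n = 253 (rounding up)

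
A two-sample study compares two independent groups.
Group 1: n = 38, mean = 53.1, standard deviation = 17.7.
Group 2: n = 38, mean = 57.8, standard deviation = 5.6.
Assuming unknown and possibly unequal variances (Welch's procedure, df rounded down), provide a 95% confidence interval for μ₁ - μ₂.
(-10.77, 1.37)

Difference: x̄₁ - x̄₂ = -4.70
SE = √(s₁²/n₁ + s₂²/n₂) = √(17.7²/38 + 5.6²/38) = 3.0116
df = 44.33 → 44 (Welch–Satterthwaite, rounded down)
t* = 2.015

CI: -4.70 ± 2.015 · 3.0116 = -4.70 ± 6.07 = (-10.77, 1.37)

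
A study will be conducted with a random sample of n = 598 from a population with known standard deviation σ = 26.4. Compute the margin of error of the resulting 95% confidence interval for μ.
Margin of error = 2.12

Margin of error = z* · σ/√n
= 1.960 · 26.4/√598
= 1.960 · 26.4/24.4540
= 2.12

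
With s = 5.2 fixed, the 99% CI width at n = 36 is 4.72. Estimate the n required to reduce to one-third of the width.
n ≈ 324

CI width ∝ 1/√n
To reduce width by factor 3, need √n to grow by 3 → need 3² = 9 times as many samples.

Current: n = 36, width = 4.72
New: n = 324, width ≈ 1.50

Width reduced by factor of 4.72/1.50 = 3.15.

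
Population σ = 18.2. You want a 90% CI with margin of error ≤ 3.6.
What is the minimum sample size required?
n ≥ 70

For margin E ≤ 3.6:
n ≥ (z* · σ / E)²
n ≥ (1.645 · 18.2 / 3.6)²
n ≥ 69.16

Minimum n = 70 (rounding up)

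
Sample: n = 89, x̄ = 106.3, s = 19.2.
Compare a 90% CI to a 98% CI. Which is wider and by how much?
98% CI is wider by 2.88

df = 88
90% CI: t* = 1.662, (102.92, 109.68), width = 2 · t* · s/√n = 6.76
98% CI: t* = 2.369, (101.48, 111.12), width = 2 · t* · s/√n = 9.64

The 98% CI is wider by 9.64 - 6.76 = 2.88.
Higher confidence requires a wider interval.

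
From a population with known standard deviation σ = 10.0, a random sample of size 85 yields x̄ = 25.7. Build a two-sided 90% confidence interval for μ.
(23.92, 27.48)

z-interval (σ known):
z* = 1.645 for 90% confidence

Margin of error = z* · σ/√n = 1.645 · 10.0/√85 = 1.78

CI: (25.7 - 1.78, 25.7 + 1.78) = (23.92, 27.48)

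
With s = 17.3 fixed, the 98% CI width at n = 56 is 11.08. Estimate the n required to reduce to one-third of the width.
n ≈ 504

CI width ∝ 1/√n
To reduce width by factor 3, need √n to grow by 3 → need 3² = 9 times as many samples.

Current: n = 56, width = 11.08
New: n = 504, width ≈ 3.60

Width reduced by factor of 11.08/3.60 = 3.08.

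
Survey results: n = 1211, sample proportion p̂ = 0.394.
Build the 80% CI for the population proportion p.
(0.376, 0.412)

Proportion CI:
SE = √(p̂(1-p̂)/n) = √(0.394 · 0.606 / 1211) = 0.01404

z* = 1.282
Margin = z* · SE = 1.282 · 0.01404 = 0.0180

CI: 0.394 ± 0.0180 = (0.376, 0.412)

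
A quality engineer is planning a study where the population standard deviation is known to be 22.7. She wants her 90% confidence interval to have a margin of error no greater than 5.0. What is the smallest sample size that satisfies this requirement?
n ≥ 56

For margin E ≤ 5.0:
n ≥ (z* · σ / E)²
n ≥ (1.645 · 22.7 / 5.0)²
n ≥ 55.78

Minimum n = 56 (rounding up)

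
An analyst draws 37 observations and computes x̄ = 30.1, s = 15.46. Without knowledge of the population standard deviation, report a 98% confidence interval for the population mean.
(23.91, 36.29)

t-interval (σ unknown):
df = n - 1 = 36
t* = 2.434 for 98% confidence

Margin of error = t* · s/√n = 2.434 · 15.46/√37 = 6.19

CI: (23.91, 36.29)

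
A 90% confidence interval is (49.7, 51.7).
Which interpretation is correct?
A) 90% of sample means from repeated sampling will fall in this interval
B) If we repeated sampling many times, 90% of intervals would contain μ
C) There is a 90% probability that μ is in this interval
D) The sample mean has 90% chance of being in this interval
B

A) Wrong — coverage applies to intervals containing μ, not to future x̄ values.
B) Correct — this is the frequentist long-run coverage interpretation.
C) Wrong — μ is fixed; the randomness lives in the interval, not in μ.
D) Wrong — x̄ is observed and sits in the interval by construction.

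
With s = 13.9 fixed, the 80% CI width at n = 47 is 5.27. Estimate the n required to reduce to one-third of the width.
n ≈ 423

CI width ∝ 1/√n
To reduce width by factor 3, need √n to grow by 3 → need 3² = 9 times as many samples.

Current: n = 47, width = 5.27
New: n = 423, width ≈ 1.74

Width reduced by factor of 5.27/1.74 = 3.03.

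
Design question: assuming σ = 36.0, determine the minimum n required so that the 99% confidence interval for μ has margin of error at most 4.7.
n ≥ 390

For margin E ≤ 4.7:
n ≥ (z* · σ / E)²
n ≥ (2.576 · 36.0 / 4.7)²
n ≥ 389.31

Minimum n = 390 (rounding up)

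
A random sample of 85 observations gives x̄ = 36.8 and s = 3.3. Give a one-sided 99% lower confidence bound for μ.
μ ≥ 35.95

Lower bound (one-sided):
t* = 2.372 (one-sided for 99%)
Lower bound = x̄ - t* · s/√n = 36.8 - 2.372 · 3.3/√85 = 35.95

We are 99% confident that μ ≥ 35.95.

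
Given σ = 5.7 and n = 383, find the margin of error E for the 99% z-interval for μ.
Margin of error = 0.75

Margin of error = z* · σ/√n
= 2.576 · 5.7/√383
= 2.576 · 5.7/19.5704
= 0.75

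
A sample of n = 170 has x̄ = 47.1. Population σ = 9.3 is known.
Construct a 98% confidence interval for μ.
(45.44, 48.76)

z-interval (σ known):
z* = 2.326 for 98% confidence

Margin of error = z* · σ/√n = 2.326 · 9.3/√170 = 1.66

CI: (47.1 - 1.66, 47.1 + 1.66) = (45.44, 48.76)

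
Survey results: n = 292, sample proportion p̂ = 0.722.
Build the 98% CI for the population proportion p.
(0.661, 0.783)

Proportion CI:
SE = √(p̂(1-p̂)/n) = √(0.722 · 0.278 / 292) = 0.02622

z* = 2.326
Margin = z* · SE = 2.326 · 0.02622 = 0.0610

CI: 0.722 ± 0.0610 = (0.661, 0.783)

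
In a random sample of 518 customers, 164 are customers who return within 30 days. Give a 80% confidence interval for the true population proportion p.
(0.290, 0.343)

Proportion CI:
p̂ = 164/518 = 0.31660
SE = √(p̂(1-p̂)/n) = √(0.31660 · 0.68340 / 518) = 0.02044

z* = 1.282
Margin = z* · SE = 1.282 · 0.02044 = 0.0262

CI: 0.31660 ± 0.0262 = (0.290, 0.343)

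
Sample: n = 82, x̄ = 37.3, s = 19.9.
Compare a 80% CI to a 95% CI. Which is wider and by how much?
95% CI is wider by 3.07

df = 81
80% CI: t* = 1.292, (34.46, 40.14), width = 2 · t* · s/√n = 5.68
95% CI: t* = 1.990, (32.93, 41.67), width = 2 · t* · s/√n = 8.75

The 95% CI is wider by 8.75 - 5.68 = 3.07.
Higher confidence requires a wider interval.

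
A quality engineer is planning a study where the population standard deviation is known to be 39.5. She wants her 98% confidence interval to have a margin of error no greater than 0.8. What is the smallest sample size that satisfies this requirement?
n ≥ 13190

For margin E ≤ 0.8:
n ≥ (z* · σ / E)²
n ≥ (2.326 · 39.5 / 0.8)²
n ≥ 13189.66

Minimum n = 13190 (rounding up)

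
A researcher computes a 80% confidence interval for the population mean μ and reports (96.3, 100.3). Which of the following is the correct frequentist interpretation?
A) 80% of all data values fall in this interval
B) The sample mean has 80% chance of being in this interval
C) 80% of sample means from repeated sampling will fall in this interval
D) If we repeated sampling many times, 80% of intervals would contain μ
D

A) Wrong — a CI is about the parameter μ, not individual data values.
B) Wrong — x̄ is observed and sits in the interval by construction.
C) Wrong — coverage applies to intervals containing μ, not to future x̄ values.
D) Correct — this is the frequentist long-run coverage interpretation.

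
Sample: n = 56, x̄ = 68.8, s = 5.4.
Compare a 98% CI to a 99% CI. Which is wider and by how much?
99% CI is wider by 0.39

df = 55
98% CI: t* = 2.396, (67.07, 70.53), width = 2 · t* · s/√n = 3.46
99% CI: t* = 2.668, (66.87, 70.73), width = 2 · t* · s/√n = 3.85

The 99% CI is wider by 3.85 - 3.46 = 0.39.
Higher confidence requires a wider interval.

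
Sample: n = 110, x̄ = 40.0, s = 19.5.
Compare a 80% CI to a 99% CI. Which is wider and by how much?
99% CI is wider by 4.96

df = 109
80% CI: t* = 1.289, (37.60, 42.40), width = 2 · t* · s/√n = 4.79
99% CI: t* = 2.622, (35.13, 44.87), width = 2 · t* · s/√n = 9.75

The 99% CI is wider by 9.75 - 4.79 = 4.96.
Higher confidence requires a wider interval.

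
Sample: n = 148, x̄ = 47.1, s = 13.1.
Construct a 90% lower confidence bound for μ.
μ ≥ 45.71

Lower bound (one-sided):
t* = 1.287 (one-sided for 90%)
Lower bound = x̄ - t* · s/√n = 47.1 - 1.287 · 13.1/√148 = 45.71

We are 90% confident that μ ≥ 45.71.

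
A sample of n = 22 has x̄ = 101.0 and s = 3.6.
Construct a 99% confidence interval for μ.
(98.83, 103.17)

t-interval (σ unknown):
df = n - 1 = 21
t* = 2.831 for 99% confidence

Margin of error = t* · s/√n = 2.831 · 3.6/√22 = 2.17

CI: (98.83, 103.17)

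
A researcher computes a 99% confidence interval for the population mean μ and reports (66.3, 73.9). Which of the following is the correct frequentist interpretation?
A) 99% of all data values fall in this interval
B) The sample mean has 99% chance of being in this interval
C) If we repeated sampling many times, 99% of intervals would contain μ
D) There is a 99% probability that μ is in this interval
C

A) Wrong — a CI is about the parameter μ, not individual data values.
B) Wrong — x̄ is observed and sits in the interval by construction.
C) Correct — this is the frequentist long-run coverage interpretation.
D) Wrong — μ is fixed; the randomness lives in the interval, not in μ.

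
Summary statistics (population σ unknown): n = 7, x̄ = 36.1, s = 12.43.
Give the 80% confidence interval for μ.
(29.33, 42.87)

t-interval (σ unknown):
df = n - 1 = 6
t* = 1.440 for 80% confidence

Margin of error = t* · s/√n = 1.440 · 12.43/√7 = 6.77

CI: (29.33, 42.87)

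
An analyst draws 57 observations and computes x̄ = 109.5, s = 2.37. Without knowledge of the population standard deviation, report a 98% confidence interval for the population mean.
(108.75, 110.25)

t-interval (σ unknown):
df = n - 1 = 56
t* = 2.395 for 98% confidence

Margin of error = t* · s/√n = 2.395 · 2.37/√57 = 0.75

CI: (108.75, 110.25)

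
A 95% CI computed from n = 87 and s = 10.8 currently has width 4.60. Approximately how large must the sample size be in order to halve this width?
n ≈ 348

CI width ∝ 1/√n
To reduce width by factor 2, need √n to grow by 2 → need 2² = 4 times as many samples.

Current: n = 87, width = 4.60
New: n = 348, width ≈ 2.28

Width reduced by factor of 4.60/2.28 = 2.02.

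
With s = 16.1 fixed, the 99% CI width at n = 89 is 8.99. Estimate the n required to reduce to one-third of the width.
n ≈ 801

CI width ∝ 1/√n
To reduce width by factor 3, need √n to grow by 3 → need 3² = 9 times as many samples.

Current: n = 89, width = 8.99
New: n = 801, width ≈ 2.94

Width reduced by factor of 8.99/2.94 = 3.06.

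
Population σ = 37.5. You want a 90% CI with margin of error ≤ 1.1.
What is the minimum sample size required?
n ≥ 3145

For margin E ≤ 1.1:
n ≥ (z* · σ / E)²
n ≥ (1.645 · 37.5 / 1.1)²
n ≥ 3144.92

Minimum n = 3145 (rounding up)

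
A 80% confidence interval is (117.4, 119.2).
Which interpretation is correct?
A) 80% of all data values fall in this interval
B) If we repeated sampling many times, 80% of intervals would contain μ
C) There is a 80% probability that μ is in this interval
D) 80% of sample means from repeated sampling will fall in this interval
B

A) Wrong — a CI is about the parameter μ, not individual data values.
B) Correct — this is the frequentist long-run coverage interpretation.
C) Wrong — μ is fixed; the randomness lives in the interval, not in μ.
D) Wrong — coverage applies to intervals containing μ, not to future x̄ values.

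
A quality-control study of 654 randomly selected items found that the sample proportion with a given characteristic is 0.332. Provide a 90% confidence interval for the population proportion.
(0.302, 0.362)

Proportion CI:
SE = √(p̂(1-p̂)/n) = √(0.332 · 0.668 / 654) = 0.01841

z* = 1.645
Margin = z* · SE = 1.645 · 0.01841 = 0.0303

CI: 0.332 ± 0.0303 = (0.302, 0.362)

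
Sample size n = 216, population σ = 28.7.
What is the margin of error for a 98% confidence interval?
Margin of error = 4.54

Margin of error = z* · σ/√n
= 2.326 · 28.7/√216
= 2.326 · 28.7/14.6969
= 4.54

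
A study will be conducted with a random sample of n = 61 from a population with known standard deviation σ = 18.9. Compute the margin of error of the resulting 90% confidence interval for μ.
Margin of error = 3.98

Margin of error = z* · σ/√n
= 1.645 · 18.9/√61
= 1.645 · 18.9/7.8102
= 3.98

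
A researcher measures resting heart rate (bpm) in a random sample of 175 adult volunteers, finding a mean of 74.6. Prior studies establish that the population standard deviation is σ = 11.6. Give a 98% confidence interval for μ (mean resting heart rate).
(72.56, 76.64)

z-interval (σ known):
z* = 2.326 for 98% confidence

Margin of error = z* · σ/√n = 2.326 · 11.6/√175 = 2.04

CI: (74.6 - 2.04, 74.6 + 2.04) = (72.56, 76.64)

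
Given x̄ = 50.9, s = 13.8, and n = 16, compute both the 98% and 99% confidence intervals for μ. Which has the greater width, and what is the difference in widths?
99% CI is wider by 2.38

df = 15
98% CI: t* = 2.602, (41.92, 59.88), width = 2 · t* · s/√n = 17.95
99% CI: t* = 2.947, (40.73, 61.07), width = 2 · t* · s/√n = 20.33

The 99% CI is wider by 20.33 - 17.95 = 2.38.
Higher confidence requires a wider interval.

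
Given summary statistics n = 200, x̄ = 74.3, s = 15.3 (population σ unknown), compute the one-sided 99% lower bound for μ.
μ ≥ 71.76

Lower bound (one-sided):
t* = 2.345 (one-sided for 99%)
Lower bound = x̄ - t* · s/√n = 74.3 - 2.345 · 15.3/√200 = 71.76

We are 99% confident that μ ≥ 71.76.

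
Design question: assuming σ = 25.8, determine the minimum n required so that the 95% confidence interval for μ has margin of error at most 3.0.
n ≥ 285

For margin E ≤ 3.0:
n ≥ (z* · σ / E)²
n ≥ (1.960 · 25.8 / 3.0)²
n ≥ 284.12

Minimum n = 285 (rounding up)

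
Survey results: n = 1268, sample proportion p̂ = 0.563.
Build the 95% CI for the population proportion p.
(0.536, 0.590)

Proportion CI:
SE = √(p̂(1-p̂)/n) = √(0.563 · 0.437 / 1268) = 0.01393

z* = 1.960
Margin = z* · SE = 1.960 · 0.01393 = 0.0273

CI: 0.563 ± 0.0273 = (0.536, 0.590)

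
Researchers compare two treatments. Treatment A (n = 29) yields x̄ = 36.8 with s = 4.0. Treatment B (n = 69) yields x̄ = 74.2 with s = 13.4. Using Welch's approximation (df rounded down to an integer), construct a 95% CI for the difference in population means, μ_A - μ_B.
(-40.93, -33.87)

Difference: x̄₁ - x̄₂ = -37.40
SE = √(s₁²/n₁ + s₂²/n₂) = √(4.0²/29 + 13.4²/69) = 1.7760
df = 90.06 → 90 (Welch–Satterthwaite, rounded down)
t* = 1.987

CI: -37.40 ± 1.987 · 1.7760 = -37.40 ± 3.53 = (-40.93, -33.87)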